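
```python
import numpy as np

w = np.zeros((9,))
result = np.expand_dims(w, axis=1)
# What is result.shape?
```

(9, 1)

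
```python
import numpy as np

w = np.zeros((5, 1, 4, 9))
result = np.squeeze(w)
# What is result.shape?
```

(5, 4, 9)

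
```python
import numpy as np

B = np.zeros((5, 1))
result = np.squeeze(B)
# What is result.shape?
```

(5,)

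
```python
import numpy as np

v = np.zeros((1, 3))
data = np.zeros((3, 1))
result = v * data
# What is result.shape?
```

(3, 3)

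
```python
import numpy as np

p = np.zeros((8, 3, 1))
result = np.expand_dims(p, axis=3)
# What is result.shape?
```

(8, 3, 1, 1)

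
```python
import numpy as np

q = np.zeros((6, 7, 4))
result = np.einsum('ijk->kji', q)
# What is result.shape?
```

(4, 7, 6)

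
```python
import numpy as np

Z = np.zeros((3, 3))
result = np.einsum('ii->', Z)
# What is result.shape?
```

()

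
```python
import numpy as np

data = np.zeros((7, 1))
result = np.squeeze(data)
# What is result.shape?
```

(7,)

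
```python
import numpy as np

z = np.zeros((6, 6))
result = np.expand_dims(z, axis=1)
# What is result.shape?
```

(6, 1, 6)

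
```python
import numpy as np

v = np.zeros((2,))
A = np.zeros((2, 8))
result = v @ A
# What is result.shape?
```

(8,)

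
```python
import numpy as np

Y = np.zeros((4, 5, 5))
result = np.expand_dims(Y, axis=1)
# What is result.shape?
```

(4, 1, 5, 5)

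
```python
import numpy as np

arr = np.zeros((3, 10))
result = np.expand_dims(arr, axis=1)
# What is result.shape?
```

(3, 1, 10)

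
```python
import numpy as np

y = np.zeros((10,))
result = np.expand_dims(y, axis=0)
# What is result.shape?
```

(1, 10)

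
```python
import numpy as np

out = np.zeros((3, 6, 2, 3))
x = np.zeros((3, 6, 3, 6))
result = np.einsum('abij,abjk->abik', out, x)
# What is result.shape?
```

(3, 6, 2, 6)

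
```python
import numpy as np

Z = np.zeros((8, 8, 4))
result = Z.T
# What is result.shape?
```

(4, 8, 8)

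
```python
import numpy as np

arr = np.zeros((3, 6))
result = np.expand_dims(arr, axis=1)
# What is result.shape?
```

(3, 1, 6)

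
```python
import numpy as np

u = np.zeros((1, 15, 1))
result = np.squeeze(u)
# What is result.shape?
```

(15,)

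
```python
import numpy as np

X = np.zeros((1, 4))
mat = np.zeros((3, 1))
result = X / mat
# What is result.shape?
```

(3, 4)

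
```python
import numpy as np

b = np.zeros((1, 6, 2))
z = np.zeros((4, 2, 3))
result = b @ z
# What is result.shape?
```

(4, 6, 3)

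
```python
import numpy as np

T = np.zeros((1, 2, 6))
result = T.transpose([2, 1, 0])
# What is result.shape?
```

(6, 2, 1)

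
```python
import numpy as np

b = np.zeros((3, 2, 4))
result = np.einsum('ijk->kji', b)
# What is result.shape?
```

(4, 2, 3)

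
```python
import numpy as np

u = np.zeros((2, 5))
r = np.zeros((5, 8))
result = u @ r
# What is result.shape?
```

(2, 8)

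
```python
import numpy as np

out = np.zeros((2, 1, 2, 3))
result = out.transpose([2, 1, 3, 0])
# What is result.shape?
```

(2, 1, 3, 2)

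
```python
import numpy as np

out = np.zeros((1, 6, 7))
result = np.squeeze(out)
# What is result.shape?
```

(6, 7)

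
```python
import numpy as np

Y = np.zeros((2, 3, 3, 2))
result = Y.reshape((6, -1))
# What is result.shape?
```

(6, 6)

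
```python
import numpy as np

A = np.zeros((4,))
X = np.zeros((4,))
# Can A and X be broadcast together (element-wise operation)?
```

Yes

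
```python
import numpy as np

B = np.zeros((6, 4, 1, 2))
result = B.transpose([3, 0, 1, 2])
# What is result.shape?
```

(2, 6, 4, 1)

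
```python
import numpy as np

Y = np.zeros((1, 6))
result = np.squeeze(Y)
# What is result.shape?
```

(6,)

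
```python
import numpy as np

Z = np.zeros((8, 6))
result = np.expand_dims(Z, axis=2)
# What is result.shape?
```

(8, 6, 1)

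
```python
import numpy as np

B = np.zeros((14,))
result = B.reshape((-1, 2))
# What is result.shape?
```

(7, 2)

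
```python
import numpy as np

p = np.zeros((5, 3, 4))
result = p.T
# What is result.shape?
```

(4, 3, 5)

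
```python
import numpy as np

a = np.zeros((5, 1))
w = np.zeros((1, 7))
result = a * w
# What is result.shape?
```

(5, 7)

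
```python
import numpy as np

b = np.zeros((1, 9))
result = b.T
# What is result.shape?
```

(9, 1)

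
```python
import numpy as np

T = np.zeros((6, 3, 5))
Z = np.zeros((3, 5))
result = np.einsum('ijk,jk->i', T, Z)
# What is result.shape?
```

(6,)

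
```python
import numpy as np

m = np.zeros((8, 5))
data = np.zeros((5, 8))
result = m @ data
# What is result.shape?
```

(8, 8)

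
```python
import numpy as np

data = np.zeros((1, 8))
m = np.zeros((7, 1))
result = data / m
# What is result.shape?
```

(7, 8)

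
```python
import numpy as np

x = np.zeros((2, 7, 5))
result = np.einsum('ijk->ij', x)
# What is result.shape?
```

(2, 7)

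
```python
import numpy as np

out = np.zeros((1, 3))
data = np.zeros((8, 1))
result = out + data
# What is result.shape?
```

(8, 3)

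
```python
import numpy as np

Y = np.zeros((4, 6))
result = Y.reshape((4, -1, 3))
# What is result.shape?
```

(4, 2, 3)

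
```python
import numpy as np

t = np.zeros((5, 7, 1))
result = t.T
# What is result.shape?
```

(1, 7, 5)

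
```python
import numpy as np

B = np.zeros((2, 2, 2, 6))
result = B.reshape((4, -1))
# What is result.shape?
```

(4, 12)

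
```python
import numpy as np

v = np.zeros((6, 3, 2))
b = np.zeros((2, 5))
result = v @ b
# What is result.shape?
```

(6, 3, 5)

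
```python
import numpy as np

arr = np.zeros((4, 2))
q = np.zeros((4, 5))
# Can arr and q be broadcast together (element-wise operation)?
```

No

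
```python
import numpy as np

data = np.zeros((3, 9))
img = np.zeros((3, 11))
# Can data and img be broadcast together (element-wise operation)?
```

No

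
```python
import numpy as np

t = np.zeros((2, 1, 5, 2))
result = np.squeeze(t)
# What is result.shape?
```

(2, 5, 2)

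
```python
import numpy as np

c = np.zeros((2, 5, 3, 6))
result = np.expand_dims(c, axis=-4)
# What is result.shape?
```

(2, 1, 5, 3, 6)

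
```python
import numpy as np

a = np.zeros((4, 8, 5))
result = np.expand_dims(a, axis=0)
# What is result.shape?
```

(1, 4, 8, 5)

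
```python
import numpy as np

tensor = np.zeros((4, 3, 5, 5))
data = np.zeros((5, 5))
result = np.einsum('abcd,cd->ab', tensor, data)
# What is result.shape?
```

(4, 3)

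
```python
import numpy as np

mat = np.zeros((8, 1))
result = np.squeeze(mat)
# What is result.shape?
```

(8,)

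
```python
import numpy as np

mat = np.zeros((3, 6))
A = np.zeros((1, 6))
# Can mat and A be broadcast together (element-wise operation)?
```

Yes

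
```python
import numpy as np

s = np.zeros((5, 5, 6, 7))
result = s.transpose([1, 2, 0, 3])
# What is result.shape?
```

(5, 6, 5, 7)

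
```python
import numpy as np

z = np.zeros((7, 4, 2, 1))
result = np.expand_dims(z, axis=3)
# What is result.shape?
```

(7, 4, 2, 1, 1)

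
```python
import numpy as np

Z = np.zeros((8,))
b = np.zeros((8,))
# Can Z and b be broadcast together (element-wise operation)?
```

Yes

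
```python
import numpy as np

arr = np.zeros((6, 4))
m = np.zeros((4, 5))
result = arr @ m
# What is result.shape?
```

(6, 5)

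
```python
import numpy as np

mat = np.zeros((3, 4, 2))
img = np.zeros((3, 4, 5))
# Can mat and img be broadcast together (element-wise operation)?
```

No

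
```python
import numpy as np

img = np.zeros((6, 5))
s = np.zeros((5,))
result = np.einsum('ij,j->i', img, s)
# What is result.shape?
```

(6,)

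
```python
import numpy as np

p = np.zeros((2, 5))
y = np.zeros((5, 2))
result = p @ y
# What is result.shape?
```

(2, 2)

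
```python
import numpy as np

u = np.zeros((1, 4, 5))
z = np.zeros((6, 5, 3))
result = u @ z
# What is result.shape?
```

(6, 4, 3)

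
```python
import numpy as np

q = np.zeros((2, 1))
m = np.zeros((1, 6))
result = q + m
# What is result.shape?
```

(2, 6)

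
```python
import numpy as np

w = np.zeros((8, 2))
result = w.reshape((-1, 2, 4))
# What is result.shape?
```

(2, 2, 4)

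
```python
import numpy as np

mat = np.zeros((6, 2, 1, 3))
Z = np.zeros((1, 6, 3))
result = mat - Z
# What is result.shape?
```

(6, 2, 6, 3)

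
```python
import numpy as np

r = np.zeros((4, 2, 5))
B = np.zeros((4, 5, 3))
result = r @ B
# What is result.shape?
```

(4, 2, 3)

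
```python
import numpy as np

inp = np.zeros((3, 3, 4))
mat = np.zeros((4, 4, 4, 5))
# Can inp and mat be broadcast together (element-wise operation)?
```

No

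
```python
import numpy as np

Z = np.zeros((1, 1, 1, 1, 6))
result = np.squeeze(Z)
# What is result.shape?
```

(6,)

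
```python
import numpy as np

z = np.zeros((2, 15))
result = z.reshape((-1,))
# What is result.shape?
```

(30,)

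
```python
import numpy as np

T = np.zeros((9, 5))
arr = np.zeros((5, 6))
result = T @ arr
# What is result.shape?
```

(9, 6)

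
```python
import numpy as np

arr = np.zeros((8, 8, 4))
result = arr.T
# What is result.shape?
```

(4, 8, 8)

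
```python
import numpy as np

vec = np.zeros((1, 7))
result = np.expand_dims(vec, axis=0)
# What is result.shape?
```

(1, 1, 7)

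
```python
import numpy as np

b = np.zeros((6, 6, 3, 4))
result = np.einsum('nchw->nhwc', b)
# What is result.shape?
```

(6, 3, 4, 6)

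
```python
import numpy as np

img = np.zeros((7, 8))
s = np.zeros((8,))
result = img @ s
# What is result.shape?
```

(7,)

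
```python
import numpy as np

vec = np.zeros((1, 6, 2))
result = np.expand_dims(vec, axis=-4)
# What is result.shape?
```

(1, 1, 6, 2)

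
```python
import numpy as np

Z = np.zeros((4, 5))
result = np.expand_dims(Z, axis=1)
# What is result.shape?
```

(4, 1, 5)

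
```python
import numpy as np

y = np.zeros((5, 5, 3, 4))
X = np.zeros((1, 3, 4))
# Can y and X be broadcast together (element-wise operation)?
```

Yes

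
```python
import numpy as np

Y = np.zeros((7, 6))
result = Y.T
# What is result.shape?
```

(6, 7)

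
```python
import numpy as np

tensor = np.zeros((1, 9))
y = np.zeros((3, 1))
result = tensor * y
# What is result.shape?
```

(3, 9)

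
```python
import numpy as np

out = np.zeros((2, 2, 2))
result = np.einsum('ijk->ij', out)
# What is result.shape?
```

(2, 2)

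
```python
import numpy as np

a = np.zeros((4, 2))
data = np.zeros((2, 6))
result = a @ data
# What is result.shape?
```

(4, 6)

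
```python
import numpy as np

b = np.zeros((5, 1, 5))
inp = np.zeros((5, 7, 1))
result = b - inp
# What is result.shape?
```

(5, 7, 5)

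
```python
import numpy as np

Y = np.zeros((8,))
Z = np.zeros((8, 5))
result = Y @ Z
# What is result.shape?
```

(5,)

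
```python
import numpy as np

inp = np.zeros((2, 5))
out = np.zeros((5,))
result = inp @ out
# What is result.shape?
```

(2,)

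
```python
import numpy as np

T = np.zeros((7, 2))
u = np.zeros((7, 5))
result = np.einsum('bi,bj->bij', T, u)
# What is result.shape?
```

(7, 2, 5)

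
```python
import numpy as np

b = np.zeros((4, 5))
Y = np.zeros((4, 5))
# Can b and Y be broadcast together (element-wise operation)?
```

Yes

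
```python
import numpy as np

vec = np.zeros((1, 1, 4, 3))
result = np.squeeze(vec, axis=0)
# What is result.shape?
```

(1, 4, 3)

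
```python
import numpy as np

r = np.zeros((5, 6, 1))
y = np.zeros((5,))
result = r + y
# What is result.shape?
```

(5, 6, 5)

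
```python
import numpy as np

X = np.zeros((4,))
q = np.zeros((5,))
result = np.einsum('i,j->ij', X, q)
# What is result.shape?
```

(4, 5)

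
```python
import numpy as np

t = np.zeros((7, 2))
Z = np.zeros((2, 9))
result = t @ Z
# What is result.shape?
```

(7, 9)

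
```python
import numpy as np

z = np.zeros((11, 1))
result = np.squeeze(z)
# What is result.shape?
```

(11,)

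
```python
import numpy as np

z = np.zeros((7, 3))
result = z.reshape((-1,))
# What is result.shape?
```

(21,)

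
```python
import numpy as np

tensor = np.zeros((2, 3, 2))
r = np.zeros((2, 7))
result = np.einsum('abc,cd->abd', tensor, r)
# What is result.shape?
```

(2, 3, 7)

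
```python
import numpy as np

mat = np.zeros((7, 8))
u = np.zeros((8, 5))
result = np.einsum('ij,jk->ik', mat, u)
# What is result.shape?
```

(7, 5)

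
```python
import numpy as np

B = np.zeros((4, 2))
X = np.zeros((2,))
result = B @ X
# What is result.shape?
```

(4,)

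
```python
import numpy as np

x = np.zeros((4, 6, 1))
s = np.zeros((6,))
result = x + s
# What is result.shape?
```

(4, 6, 6)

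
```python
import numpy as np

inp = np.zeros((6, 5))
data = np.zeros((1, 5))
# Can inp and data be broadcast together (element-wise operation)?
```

Yes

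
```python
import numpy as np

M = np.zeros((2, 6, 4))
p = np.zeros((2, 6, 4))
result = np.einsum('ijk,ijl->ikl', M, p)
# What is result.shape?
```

(2, 4, 4)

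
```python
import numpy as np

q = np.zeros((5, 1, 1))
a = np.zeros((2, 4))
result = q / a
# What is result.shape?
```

(5, 2, 4)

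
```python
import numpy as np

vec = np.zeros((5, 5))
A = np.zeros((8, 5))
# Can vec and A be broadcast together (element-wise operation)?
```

No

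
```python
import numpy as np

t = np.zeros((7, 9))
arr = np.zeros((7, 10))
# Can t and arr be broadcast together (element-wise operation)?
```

No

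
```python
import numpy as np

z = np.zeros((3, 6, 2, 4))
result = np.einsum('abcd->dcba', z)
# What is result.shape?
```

(4, 2, 6, 3)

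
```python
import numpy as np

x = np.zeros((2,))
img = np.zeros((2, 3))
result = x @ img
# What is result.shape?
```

(3,)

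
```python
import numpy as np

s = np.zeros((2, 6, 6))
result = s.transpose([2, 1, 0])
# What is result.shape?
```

(6, 6, 2)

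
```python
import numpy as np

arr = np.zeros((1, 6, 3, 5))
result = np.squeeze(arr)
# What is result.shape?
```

(6, 3, 5)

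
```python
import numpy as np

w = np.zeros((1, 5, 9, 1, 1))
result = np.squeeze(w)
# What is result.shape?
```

(5, 9)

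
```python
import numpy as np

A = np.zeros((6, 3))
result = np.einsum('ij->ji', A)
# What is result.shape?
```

(3, 6)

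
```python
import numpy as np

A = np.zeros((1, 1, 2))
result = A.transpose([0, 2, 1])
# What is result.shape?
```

(1, 2, 1)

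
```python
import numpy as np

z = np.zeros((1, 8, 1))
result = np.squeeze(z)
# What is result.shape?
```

(8,)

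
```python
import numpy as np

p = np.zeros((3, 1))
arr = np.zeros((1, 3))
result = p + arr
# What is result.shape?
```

(3, 3)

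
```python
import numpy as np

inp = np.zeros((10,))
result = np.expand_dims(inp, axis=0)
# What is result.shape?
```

(1, 10)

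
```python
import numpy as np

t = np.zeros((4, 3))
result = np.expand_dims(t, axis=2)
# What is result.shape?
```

(4, 3, 1)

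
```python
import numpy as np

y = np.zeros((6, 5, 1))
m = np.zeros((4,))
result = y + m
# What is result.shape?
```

(6, 5, 4)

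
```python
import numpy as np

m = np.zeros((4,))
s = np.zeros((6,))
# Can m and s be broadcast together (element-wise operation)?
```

No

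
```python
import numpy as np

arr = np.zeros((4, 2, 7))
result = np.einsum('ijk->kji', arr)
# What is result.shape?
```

(7, 2, 4)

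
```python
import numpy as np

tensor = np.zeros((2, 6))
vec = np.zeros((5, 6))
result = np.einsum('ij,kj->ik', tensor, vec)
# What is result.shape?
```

(2, 5)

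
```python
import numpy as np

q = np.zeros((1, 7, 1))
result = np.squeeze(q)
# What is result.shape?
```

(7,)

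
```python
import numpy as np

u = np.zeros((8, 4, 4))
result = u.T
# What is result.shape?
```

(4, 4, 8)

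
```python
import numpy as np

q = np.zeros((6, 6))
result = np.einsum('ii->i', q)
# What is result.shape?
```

(6,)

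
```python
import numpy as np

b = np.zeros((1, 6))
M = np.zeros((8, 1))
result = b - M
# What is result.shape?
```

(8, 6)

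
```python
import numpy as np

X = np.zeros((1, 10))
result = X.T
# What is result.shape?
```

(10, 1)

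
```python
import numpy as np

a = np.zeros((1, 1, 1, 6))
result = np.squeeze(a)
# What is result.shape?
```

(6,)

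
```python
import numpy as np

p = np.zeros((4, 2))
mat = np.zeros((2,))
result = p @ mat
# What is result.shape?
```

(4,)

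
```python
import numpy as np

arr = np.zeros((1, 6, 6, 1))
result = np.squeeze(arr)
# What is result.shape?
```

(6, 6)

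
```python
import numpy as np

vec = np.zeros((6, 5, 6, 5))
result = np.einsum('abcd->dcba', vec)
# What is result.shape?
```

(5, 6, 5, 6)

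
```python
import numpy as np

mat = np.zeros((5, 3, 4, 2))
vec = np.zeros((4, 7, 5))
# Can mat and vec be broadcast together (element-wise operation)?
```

No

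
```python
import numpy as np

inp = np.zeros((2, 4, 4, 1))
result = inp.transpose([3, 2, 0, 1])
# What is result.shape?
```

(1, 4, 2, 4)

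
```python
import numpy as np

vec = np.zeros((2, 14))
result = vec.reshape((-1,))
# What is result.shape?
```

(28,)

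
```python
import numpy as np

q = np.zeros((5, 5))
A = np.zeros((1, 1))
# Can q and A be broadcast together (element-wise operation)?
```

Yes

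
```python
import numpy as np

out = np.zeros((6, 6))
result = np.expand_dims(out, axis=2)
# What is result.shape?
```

(6, 6, 1)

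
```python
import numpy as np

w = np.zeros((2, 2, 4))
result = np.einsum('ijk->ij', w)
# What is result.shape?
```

(2, 2)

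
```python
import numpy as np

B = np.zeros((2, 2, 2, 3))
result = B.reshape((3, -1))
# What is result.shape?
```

(3, 8)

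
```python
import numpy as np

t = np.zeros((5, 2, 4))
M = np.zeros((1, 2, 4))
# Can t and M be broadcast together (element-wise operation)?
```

Yes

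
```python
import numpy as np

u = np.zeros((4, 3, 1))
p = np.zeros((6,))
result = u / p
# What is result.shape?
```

(4, 3, 6)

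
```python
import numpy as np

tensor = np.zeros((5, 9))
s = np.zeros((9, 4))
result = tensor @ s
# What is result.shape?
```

(5, 4)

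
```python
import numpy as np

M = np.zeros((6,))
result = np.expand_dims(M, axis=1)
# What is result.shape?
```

(6, 1)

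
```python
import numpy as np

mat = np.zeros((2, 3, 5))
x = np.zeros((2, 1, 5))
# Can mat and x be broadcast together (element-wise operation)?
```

Yes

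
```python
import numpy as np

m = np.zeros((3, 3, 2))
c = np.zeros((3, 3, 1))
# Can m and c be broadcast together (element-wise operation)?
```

Yes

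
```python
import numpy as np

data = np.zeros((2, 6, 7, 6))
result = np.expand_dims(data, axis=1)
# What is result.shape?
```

(2, 1, 6, 7, 6)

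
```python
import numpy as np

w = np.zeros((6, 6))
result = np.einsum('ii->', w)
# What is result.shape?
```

()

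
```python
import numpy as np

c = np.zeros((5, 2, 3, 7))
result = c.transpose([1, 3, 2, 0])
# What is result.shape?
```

(2, 7, 3, 5)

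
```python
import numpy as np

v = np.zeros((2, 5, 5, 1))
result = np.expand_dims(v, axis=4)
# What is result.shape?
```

(2, 5, 5, 1, 1)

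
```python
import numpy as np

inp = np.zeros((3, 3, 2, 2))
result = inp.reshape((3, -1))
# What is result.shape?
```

(3, 12)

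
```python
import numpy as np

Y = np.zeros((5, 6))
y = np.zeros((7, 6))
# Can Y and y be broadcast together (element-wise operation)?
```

No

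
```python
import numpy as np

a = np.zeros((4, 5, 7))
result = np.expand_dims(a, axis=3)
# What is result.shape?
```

(4, 5, 7, 1)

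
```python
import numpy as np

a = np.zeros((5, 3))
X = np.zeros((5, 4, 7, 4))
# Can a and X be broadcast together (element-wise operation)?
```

No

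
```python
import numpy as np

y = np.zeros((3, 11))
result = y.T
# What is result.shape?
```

(11, 3)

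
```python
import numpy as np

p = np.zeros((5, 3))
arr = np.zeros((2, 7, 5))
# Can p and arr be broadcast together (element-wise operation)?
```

No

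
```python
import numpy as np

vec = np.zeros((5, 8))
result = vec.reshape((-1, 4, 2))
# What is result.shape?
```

(5, 4, 2)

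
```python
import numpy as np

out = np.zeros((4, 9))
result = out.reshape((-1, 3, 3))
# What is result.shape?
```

(4, 3, 3)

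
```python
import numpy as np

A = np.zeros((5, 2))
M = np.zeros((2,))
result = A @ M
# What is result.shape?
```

(5,)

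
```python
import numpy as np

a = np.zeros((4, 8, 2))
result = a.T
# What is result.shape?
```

(2, 8, 4)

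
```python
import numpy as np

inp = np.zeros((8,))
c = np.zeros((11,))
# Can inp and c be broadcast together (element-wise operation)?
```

No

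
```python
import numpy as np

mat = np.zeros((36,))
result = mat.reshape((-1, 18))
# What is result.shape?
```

(2, 18)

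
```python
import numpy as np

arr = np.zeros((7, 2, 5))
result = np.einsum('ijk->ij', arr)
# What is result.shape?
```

(7, 2)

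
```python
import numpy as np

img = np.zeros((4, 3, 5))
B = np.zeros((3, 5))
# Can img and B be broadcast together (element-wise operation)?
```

Yes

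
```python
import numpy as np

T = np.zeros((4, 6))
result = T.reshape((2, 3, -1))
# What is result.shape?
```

(2, 3, 4)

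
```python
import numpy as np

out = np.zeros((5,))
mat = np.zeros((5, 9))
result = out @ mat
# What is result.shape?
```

(9,)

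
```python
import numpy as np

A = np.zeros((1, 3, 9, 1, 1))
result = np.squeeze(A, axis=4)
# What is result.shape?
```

(1, 3, 9, 1)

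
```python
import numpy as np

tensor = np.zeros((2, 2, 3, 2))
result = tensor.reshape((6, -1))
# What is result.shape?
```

(6, 4)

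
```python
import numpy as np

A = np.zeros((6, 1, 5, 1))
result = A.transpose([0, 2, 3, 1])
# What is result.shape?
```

(6, 5, 1, 1)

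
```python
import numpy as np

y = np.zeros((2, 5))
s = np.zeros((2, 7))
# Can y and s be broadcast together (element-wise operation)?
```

No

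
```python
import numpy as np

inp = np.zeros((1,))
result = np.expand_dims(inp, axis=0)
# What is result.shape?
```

(1, 1)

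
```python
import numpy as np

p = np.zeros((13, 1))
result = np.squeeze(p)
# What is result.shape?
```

(13,)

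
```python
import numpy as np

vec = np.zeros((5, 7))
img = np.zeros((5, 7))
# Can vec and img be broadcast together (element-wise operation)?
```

Yes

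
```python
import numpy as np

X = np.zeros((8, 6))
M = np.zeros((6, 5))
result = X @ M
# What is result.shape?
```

(8, 5)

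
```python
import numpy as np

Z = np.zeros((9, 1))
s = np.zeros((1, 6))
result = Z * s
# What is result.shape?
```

(9, 6)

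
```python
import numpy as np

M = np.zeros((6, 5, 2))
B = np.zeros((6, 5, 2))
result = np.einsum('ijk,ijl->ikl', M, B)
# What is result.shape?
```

(6, 2, 2)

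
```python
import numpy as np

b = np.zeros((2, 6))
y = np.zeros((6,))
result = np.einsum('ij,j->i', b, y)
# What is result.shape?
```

(2,)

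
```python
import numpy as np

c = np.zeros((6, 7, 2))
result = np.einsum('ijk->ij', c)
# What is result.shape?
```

(6, 7)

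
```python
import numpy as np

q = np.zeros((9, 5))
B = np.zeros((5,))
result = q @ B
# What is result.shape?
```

(9,)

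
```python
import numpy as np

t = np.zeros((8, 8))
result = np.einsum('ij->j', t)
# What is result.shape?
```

(8,)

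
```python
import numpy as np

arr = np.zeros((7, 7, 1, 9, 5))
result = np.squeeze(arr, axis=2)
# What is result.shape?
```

(7, 7, 9, 5)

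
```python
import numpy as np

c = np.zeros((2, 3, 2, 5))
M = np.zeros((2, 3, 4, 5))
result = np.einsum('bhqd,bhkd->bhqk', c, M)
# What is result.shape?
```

(2, 3, 2, 4)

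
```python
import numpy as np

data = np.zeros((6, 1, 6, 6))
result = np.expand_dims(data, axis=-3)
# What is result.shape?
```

(6, 1, 1, 6, 6)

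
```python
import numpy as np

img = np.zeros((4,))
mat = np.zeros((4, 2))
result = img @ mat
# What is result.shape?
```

(2,)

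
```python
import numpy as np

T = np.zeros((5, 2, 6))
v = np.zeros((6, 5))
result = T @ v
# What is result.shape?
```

(5, 2, 5)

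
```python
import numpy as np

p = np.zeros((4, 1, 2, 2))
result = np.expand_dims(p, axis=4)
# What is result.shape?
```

(4, 1, 2, 2, 1)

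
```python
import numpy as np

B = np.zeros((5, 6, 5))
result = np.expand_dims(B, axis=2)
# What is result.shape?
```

(5, 6, 1, 5)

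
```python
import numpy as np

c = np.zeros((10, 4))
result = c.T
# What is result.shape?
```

(4, 10)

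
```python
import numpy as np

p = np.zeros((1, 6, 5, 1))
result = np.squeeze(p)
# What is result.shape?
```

(6, 5)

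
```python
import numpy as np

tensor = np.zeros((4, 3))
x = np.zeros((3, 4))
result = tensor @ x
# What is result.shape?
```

(4, 4)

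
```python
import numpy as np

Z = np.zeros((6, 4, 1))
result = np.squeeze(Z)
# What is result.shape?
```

(6, 4)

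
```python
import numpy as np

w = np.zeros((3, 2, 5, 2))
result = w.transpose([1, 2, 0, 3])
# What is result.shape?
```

(2, 5, 3, 2)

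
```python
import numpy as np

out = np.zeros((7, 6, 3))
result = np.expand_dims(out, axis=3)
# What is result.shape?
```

(7, 6, 3, 1)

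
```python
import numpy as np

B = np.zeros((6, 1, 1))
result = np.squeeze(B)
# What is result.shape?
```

(6,)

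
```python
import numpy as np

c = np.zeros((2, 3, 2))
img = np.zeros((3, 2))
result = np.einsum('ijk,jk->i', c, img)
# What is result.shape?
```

(2,)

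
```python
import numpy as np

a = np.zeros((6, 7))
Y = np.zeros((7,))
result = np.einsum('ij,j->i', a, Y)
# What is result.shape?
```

(6,)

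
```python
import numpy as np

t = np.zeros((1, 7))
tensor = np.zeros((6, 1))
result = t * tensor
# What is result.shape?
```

(6, 7)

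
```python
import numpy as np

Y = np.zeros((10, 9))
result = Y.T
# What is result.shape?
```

(9, 10)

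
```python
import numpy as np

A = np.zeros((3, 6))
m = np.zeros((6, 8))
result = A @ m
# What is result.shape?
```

(3, 8)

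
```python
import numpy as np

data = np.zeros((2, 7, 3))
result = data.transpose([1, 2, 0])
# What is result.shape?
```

(7, 3, 2)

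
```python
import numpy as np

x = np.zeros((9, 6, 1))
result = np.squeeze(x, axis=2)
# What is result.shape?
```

(9, 6)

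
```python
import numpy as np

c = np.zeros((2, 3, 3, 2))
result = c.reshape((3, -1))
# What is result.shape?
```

(3, 12)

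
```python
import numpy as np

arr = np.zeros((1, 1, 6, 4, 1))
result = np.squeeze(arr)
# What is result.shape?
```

(6, 4)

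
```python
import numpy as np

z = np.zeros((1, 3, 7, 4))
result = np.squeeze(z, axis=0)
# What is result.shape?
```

(3, 7, 4)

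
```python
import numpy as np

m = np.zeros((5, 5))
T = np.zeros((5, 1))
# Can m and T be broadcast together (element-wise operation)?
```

Yes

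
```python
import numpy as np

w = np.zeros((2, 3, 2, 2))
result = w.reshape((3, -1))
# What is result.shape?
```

(3, 8)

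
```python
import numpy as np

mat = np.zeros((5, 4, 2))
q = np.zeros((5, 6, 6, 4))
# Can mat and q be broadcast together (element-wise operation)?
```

No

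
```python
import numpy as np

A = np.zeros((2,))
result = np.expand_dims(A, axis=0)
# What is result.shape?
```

(1, 2)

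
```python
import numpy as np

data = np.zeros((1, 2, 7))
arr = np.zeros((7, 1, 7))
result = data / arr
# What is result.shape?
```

(7, 2, 7)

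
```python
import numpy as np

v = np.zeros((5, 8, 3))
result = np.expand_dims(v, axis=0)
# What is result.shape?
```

(1, 5, 8, 3)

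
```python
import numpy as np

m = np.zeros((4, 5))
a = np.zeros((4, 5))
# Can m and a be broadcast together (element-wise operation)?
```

Yes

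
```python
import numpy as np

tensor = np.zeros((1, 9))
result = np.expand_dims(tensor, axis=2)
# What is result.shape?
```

(1, 9, 1)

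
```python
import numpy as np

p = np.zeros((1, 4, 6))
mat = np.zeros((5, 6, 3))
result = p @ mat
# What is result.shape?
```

(5, 4, 3)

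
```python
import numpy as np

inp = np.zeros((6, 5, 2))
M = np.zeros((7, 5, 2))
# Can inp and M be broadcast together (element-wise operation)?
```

No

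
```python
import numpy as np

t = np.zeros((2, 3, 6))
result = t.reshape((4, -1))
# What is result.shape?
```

(4, 9)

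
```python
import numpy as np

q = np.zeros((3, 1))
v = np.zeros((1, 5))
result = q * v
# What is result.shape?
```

(3, 5)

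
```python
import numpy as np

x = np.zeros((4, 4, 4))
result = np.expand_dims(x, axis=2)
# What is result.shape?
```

(4, 4, 1, 4)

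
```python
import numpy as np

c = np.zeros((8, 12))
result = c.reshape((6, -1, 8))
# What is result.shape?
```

(6, 2, 8)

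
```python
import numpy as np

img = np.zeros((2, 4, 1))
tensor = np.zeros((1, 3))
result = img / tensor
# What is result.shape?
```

(2, 4, 3)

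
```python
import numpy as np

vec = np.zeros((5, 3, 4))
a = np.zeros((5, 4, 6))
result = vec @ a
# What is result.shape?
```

(5, 3, 6)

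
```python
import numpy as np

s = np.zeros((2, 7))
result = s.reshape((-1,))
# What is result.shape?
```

(14,)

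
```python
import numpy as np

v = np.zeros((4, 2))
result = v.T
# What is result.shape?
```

(2, 4)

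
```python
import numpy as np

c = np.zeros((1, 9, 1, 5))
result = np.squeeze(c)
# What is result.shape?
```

(9, 5)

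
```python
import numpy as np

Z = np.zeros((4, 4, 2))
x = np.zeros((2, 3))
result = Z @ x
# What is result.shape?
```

(4, 4, 3)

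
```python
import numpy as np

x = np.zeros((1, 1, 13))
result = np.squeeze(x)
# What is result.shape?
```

(13,)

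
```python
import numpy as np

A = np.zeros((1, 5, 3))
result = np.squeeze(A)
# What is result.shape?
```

(5, 3)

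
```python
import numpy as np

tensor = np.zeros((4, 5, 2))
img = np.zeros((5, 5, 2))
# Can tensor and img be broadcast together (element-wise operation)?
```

No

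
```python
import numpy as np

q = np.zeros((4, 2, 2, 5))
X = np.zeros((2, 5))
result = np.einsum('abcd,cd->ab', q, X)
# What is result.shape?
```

(4, 2)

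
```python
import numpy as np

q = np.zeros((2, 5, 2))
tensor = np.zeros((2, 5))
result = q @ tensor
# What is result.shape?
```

(2, 5, 5)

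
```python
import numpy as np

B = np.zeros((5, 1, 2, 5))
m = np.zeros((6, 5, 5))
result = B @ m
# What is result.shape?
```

(5, 6, 2, 5)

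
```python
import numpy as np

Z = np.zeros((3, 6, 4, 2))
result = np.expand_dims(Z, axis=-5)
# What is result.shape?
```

(1, 3, 6, 4, 2)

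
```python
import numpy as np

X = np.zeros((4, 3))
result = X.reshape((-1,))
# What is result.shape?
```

(12,)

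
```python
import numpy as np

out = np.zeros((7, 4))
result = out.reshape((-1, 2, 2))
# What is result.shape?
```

(7, 2, 2)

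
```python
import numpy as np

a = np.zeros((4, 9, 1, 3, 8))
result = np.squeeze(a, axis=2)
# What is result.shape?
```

(4, 9, 3, 8)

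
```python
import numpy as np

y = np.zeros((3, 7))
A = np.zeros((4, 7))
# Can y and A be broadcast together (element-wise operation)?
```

No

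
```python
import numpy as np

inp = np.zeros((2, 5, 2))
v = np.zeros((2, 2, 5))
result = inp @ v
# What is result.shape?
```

(2, 5, 5)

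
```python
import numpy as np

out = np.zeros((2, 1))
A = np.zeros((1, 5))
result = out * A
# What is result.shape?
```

(2, 5)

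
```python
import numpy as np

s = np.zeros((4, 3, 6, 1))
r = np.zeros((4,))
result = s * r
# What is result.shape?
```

(4, 3, 6, 4)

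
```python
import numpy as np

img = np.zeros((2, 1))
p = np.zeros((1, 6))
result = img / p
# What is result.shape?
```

(2, 6)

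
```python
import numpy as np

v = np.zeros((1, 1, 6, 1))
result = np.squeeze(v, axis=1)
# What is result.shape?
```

(1, 6, 1)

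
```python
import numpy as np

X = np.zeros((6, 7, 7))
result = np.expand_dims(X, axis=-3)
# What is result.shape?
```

(6, 1, 7, 7)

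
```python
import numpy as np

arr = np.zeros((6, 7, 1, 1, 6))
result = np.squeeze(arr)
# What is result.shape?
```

(6, 7, 6)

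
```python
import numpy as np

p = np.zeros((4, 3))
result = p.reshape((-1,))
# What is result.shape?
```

(12,)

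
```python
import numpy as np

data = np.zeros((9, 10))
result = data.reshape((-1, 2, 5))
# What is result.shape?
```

(9, 2, 5)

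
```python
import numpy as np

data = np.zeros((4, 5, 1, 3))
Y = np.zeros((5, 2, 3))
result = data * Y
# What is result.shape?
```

(4, 5, 2, 3)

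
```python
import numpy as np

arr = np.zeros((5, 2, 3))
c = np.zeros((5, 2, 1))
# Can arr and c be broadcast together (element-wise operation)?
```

Yes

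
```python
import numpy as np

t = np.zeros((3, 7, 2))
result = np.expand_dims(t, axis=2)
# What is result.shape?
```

(3, 7, 1, 2)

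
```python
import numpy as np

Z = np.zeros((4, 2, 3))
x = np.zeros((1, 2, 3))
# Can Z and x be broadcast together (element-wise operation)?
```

Yes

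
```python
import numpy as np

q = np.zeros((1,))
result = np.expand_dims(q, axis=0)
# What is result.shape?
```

(1, 1)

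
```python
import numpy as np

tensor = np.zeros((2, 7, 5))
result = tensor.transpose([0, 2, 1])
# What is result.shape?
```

(2, 5, 7)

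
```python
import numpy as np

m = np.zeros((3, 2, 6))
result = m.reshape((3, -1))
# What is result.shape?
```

(3, 12)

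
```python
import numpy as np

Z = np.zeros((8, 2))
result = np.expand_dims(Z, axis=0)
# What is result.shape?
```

(1, 8, 2)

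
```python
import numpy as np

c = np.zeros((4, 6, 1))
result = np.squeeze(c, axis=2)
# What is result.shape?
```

(4, 6)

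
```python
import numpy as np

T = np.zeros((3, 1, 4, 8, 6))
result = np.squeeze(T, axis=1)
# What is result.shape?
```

(3, 4, 8, 6)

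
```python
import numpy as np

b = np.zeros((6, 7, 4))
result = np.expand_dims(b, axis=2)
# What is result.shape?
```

(6, 7, 1, 4)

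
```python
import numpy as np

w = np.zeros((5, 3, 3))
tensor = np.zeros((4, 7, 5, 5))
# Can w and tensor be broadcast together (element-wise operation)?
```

No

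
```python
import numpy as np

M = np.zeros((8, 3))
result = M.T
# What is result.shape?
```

(3, 8)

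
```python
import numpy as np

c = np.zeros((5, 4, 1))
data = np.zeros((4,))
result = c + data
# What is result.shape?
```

(5, 4, 4)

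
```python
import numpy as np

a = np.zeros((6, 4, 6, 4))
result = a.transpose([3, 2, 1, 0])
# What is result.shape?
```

(4, 6, 4, 6)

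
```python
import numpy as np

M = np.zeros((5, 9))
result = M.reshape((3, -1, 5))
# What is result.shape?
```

(3, 3, 5)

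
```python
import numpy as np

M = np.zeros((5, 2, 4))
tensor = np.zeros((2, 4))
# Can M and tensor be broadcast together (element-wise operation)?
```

Yes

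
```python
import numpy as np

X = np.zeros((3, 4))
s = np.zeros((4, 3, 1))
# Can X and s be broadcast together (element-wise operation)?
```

Yes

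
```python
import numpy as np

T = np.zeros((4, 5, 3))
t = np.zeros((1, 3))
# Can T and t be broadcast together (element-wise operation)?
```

Yes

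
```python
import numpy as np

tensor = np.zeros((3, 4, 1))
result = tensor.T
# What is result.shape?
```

(1, 4, 3)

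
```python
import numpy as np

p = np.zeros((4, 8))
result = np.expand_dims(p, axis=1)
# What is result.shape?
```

(4, 1, 8)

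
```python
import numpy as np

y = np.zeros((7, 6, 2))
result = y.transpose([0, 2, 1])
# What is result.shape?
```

(7, 2, 6)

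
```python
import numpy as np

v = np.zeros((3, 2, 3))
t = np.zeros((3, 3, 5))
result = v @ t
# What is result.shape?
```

(3, 2, 5)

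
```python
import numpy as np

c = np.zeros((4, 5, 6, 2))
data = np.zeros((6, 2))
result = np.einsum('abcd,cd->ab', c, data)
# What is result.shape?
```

(4, 5)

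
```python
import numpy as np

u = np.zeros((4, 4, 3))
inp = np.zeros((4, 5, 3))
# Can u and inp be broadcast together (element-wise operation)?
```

No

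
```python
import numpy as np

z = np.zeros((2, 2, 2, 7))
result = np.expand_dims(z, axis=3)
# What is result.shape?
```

(2, 2, 2, 1, 7)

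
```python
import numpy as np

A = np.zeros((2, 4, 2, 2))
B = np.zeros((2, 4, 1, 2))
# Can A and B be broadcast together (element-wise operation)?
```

Yes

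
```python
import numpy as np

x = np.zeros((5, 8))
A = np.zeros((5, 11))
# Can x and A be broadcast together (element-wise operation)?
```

No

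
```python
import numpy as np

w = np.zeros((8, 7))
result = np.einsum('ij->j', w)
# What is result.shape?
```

(7,)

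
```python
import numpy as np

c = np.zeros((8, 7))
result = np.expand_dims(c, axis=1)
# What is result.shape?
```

(8, 1, 7)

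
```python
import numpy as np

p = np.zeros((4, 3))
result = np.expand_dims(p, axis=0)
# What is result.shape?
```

(1, 4, 3)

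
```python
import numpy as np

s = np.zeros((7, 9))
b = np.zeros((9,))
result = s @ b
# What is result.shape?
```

(7,)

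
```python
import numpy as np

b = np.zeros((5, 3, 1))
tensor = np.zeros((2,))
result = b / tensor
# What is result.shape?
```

(5, 3, 2)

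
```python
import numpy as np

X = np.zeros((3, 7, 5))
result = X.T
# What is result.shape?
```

(5, 7, 3)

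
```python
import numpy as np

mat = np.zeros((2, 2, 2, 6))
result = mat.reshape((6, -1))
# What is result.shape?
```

(6, 8)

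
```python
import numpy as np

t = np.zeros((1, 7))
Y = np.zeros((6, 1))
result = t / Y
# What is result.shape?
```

(6, 7)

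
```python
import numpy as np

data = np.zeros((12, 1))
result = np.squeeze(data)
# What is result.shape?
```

(12,)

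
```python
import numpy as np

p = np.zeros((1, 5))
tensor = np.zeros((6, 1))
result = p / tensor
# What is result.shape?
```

(6, 5)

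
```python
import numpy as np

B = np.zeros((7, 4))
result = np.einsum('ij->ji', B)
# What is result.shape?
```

(4, 7)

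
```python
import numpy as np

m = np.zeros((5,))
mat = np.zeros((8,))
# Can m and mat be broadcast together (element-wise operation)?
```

No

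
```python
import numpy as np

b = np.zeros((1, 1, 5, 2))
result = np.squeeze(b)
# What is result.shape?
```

(5, 2)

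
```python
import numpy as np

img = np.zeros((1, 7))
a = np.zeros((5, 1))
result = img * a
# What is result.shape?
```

(5, 7)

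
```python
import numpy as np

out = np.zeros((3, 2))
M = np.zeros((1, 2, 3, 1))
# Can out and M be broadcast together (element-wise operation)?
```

Yes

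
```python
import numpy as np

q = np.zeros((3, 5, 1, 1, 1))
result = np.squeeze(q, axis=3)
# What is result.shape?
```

(3, 5, 1, 1)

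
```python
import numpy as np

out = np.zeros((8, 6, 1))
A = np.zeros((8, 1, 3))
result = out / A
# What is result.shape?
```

(8, 6, 3)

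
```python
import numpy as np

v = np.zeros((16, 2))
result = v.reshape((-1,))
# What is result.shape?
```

(32,)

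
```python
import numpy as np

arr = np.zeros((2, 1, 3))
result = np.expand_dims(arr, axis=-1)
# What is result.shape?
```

(2, 1, 3, 1)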